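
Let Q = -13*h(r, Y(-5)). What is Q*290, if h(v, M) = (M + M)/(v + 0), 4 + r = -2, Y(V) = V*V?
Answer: 94250/3 ≈ 31417.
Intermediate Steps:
Y(V) = V**2
r = -6 (r = -4 - 2 = -6)
h(v, M) = 2*M/v (h(v, M) = (2*M)/v = 2*M/v)
Q = 325/3 (Q = -26*(-5)**2/(-6) = -26*25*(-1)/6 = -13*(-25/3) = 325/3 ≈ 108.33)
Q*290 = (325/3)*290 = 94250/3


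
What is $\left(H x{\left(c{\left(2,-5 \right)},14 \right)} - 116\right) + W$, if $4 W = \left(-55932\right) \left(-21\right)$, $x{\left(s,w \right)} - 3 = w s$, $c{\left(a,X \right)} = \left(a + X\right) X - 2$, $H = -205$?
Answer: $255602$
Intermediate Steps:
$c{\left(a,X \right)} = -2 + X \left(X + a\right)$ ($c{\left(a,X \right)} = \left(X + a\right) X - 2 = X \left(X + a\right) - 2 = -2 + X \left(X + a\right)$)
$x{\left(s,w \right)} = 3 + s w$ ($x{\left(s,w \right)} = 3 + w s = 3 + s w$)
$W = 293643$ ($W = \frac{\left(-55932\right) \left(-21\right)}{4} = \frac{1}{4} \cdot 1174572 = 293643$)
$\left(H x{\left(c{\left(2,-5 \right)},14 \right)} - 116\right) + W = \left(- 205 \left(3 + \left(-2 + \left(-5\right)^{2} - 10\right) 14\right) - 116\right) + 293643 = \left(- 205 \left(3 + \left(-2 + 25 - 10\right) 14\right) - 116\right) + 293643 = \left(- 205 \left(3 + 13 \cdot 14\right) - 116\right) + 293643 = \left(- 205 \left(3 + 182\right) - 116\right) + 293643 = \left(\left(-205\right) 185 - 116\right) + 293643 = \left(-37925 - 116\right) + 293643 = -38041 + 293643 = 255602$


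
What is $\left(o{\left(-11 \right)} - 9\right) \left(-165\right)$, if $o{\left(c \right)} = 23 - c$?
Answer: $-4125$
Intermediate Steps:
$\left(o{\left(-11 \right)} - 9\right) \left(-165\right) = \left(\left(23 - -11\right) - 9\right) \left(-165\right) = \left(\left(23 + 11\right) - 9\right) \left(-165\right) = \left(34 - 9\right) \left(-165\right) = 25 \left(-165\right) = -4125$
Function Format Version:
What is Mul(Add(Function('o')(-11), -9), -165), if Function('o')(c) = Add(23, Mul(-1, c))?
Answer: -4125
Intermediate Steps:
Mul(Add(Function('o')(-11), -9), -165) = Mul(Add(Add(23, Mul(-1, -11)), -9), -165) = Mul(Add(Add(23, 11), -9), -165) = Mul(Add(34, -9), -165) = Mul(25, -165) = -4125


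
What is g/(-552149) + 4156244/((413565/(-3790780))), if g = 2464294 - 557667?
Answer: -1739866560807750587/45669900237 ≈ -3.8097e+7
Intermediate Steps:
g = 1906627
g/(-552149) + 4156244/((413565/(-3790780))) = 1906627/(-552149) + 4156244/((413565/(-3790780))) = 1906627*(-1/552149) + 4156244/((413565*(-1/3790780))) = -1906627/552149 + 4156244/(-82713/758156) = -1906627/552149 + 4156244*(-758156/82713) = -1906627/552149 - 3151081326064/82713 = -1739866560807750587/45669900237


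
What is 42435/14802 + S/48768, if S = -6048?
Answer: 3437409/1253236 ≈ 2.7428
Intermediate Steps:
42435/14802 + S/48768 = 42435/14802 - 6048/48768 = 42435*(1/14802) - 6048*1/48768 = 14145/4934 - 63/508 = 3437409/1253236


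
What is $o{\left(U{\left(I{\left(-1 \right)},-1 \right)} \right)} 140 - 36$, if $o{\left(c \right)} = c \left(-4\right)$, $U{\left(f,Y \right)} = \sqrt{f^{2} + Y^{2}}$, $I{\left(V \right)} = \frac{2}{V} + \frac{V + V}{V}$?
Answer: $-596$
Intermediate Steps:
$I{\left(V \right)} = 2 + \frac{2}{V}$ ($I{\left(V \right)} = \frac{2}{V} + \frac{2 V}{V} = \frac{2}{V} + 2 = 2 + \frac{2}{V}$)
$U{\left(f,Y \right)} = \sqrt{Y^{2} + f^{2}}$
$o{\left(c \right)} = - 4 c$
$o{\left(U{\left(I{\left(-1 \right)},-1 \right)} \right)} 140 - 36 = - 4 \sqrt{\left(-1\right)^{2} + \left(2 + \frac{2}{-1}\right)^{2}} \cdot 140 - 36 = - 4 \sqrt{1 + \left(2 + 2 \left(-1\right)\right)^{2}} \cdot 140 - 36 = - 4 \sqrt{1 + \left(2 - 2\right)^{2}} \cdot 140 - 36 = - 4 \sqrt{1 + 0^{2}} \cdot 140 - 36 = - 4 \sqrt{1 + 0} \cdot 140 - 36 = - 4 \sqrt{1} \cdot 140 - 36 = \left(-4\right) 1 \cdot 140 - 36 = \left(-4\right) 140 - 36 = -560 - 36 = -596$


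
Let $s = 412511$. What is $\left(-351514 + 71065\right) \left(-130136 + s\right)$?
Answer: $-79191786375$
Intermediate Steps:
$\left(-351514 + 71065\right) \left(-130136 + s\right) = \left(-351514 + 71065\right) \left(-130136 + 412511\right) = \left(-280449\right) 282375 = -79191786375$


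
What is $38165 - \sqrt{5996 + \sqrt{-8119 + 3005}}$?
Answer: $38165 - \sqrt{5996 + i \sqrt{5114}} \approx 38088.0 - 0.46176 i$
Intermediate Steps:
$38165 - \sqrt{5996 + \sqrt{-8119 + 3005}} = 38165 - \sqrt{5996 + \sqrt{-5114}} = 38165 - \sqrt{5996 + i \sqrt{5114}}$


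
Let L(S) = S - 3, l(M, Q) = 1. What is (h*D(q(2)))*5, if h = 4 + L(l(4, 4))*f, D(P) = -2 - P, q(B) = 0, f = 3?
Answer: 20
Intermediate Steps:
L(S) = -3 + S
h = -2 (h = 4 + (-3 + 1)*3 = 4 - 2*3 = 4 - 6 = -2)
(h*D(q(2)))*5 = -2*(-2 - 1*0)*5 = -2*(-2 + 0)*5 = -2*(-2)*5 = 4*5 = 20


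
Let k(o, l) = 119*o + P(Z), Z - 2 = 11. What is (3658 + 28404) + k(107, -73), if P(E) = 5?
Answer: 44800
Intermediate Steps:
Z = 13 (Z = 2 + 11 = 13)
k(o, l) = 5 + 119*o (k(o, l) = 119*o + 5 = 5 + 119*o)
(3658 + 28404) + k(107, -73) = (3658 + 28404) + (5 + 119*107) = 32062 + (5 + 12733) = 32062 + 12738 = 44800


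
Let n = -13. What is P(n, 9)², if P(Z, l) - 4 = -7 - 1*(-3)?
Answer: 0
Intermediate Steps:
P(Z, l) = 0 (P(Z, l) = 4 + (-7 - 1*(-3)) = 4 + (-7 + 3) = 4 - 4 = 0)
P(n, 9)² = 0² = 0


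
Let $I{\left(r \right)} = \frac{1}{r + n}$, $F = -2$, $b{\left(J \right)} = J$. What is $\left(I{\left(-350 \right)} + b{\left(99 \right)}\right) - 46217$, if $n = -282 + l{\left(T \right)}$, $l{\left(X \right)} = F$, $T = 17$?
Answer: $- \frac{29238813}{634} \approx -46118.0$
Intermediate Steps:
$l{\left(X \right)} = -2$
$n = -284$ ($n = -282 - 2 = -284$)
$I{\left(r \right)} = \frac{1}{-284 + r}$ ($I{\left(r \right)} = \frac{1}{r - 284} = \frac{1}{-284 + r}$)
$\left(I{\left(-350 \right)} + b{\left(99 \right)}\right) - 46217 = \left(\frac{1}{-284 - 350} + 99\right) - 46217 = \left(\frac{1}{-634} + 99\right) - 46217 = \left(- \frac{1}{634} + 99\right) - 46217 = \frac{62765}{634} - 46217 = - \frac{29238813}{634}$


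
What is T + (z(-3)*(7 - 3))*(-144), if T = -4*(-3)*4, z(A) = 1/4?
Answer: -96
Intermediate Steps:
z(A) = ¼
T = 48 (T = 12*4 = 48)
T + (z(-3)*(7 - 3))*(-144) = 48 + ((7 - 3)/4)*(-144) = 48 + ((¼)*4)*(-144) = 48 + 1*(-144) = 48 - 144 = -96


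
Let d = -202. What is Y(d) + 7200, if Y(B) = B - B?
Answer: 7200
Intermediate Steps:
Y(B) = 0
Y(d) + 7200 = 0 + 7200 = 7200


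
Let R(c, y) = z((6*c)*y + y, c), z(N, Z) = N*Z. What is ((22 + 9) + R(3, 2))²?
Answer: 21025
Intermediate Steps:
R(c, y) = c*(y + 6*c*y) (R(c, y) = ((6*c)*y + y)*c = (6*c*y + y)*c = (y + 6*c*y)*c = c*(y + 6*c*y))
((22 + 9) + R(3, 2))² = ((22 + 9) + 3*2*(1 + 6*3))² = (31 + 3*2*(1 + 18))² = (31 + 3*2*19)² = (31 + 114)² = 145² = 21025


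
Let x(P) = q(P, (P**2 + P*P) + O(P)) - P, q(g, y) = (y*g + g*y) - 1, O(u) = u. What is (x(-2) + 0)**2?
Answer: 529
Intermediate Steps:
q(g, y) = -1 + 2*g*y (q(g, y) = (g*y + g*y) - 1 = 2*g*y - 1 = -1 + 2*g*y)
x(P) = -1 - P + 2*P*(P + 2*P**2) (x(P) = (-1 + 2*P*((P**2 + P*P) + P)) - P = (-1 + 2*P*((P**2 + P**2) + P)) - P = (-1 + 2*P*(2*P**2 + P)) - P = (-1 + 2*P*(P + 2*P**2)) - P = -1 - P + 2*P*(P + 2*P**2))
(x(-2) + 0)**2 = ((-1 - 1*(-2) + (-2)**2*(2 + 4*(-2))) + 0)**2 = ((-1 + 2 + 4*(2 - 8)) + 0)**2 = ((-1 + 2 + 4*(-6)) + 0)**2 = ((-1 + 2 - 24) + 0)**2 = (-23 + 0)**2 = (-23)**2 = 529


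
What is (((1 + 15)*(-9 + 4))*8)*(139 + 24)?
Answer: -104320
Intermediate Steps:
(((1 + 15)*(-9 + 4))*8)*(139 + 24) = ((16*(-5))*8)*163 = -80*8*163 = -640*163 = -104320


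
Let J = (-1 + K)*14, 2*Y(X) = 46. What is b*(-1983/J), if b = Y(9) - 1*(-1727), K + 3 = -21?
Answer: 9915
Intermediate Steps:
K = -24 (K = -3 - 21 = -24)
Y(X) = 23 (Y(X) = (½)*46 = 23)
J = -350 (J = (-1 - 24)*14 = -25*14 = -350)
b = 1750 (b = 23 - 1*(-1727) = 23 + 1727 = 1750)
b*(-1983/J) = 1750*(-1983/(-350)) = 1750*(-1983*(-1/350)) = 1750*(1983/350) = 9915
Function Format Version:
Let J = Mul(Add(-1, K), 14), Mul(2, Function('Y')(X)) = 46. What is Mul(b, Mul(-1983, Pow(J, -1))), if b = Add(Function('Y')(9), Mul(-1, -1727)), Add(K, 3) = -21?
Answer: 9915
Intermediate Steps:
K = -24 (K = Add(-3, -21) = -24)
Function('Y')(X) = 23 (Function('Y')(X) = Mul(Rational(1, 2), 46) = 23)
J = -350 (J = Mul(Add(-1, -24), 14) = Mul(-25, 14) = -350)
b = 1750 (b = Add(23, Mul(-1, -1727)) = Add(23, 1727) = 1750)
Mul(b, Mul(-1983, Pow(J, -1))) = Mul(1750, Mul(-1983, Pow(-350, -1))) = Mul(1750, Mul(-1983, Rational(-1, 350))) = Mul(1750, Rational(1983, 350)) = 9915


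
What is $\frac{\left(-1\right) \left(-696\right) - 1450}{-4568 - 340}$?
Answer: $\frac{377}{2454} \approx 0.15363$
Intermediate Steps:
$\frac{\left(-1\right) \left(-696\right) - 1450}{-4568 - 340} = \frac{696 - 1450}{-4908} = \left(-754\right) \left(- \frac{1}{4908}\right) = \frac{377}{2454}$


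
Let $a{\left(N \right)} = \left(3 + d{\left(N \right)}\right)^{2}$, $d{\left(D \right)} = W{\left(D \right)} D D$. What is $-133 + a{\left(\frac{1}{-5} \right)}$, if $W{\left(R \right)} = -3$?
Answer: $- \frac{77941}{625} \approx -124.71$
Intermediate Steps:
$d{\left(D \right)} = - 3 D^{2}$ ($d{\left(D \right)} = - 3 D D = - 3 D^{2}$)
$a{\left(N \right)} = \left(3 - 3 N^{2}\right)^{2}$
$-133 + a{\left(\frac{1}{-5} \right)} = -133 + 9 \left(1 - \left(\frac{1}{-5}\right)^{2}\right)^{2} = -133 + 9 \left(1 - \left(- \frac{1}{5}\right)^{2}\right)^{2} = -133 + 9 \left(1 - \frac{1}{25}\right)^{2} = -133 + 9 \left(\frac{24}{25}\right)^{2} = -133 + 9 \cdot \frac{576}{625} = -133 + \frac{5184}{625} = - \frac{77941}{625}$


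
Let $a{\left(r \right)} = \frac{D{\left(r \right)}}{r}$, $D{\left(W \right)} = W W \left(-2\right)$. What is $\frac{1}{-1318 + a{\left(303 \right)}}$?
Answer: $- \frac{1}{1924} \approx -0.00051975$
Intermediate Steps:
$D{\left(W \right)} = - 2 W^{2}$ ($D{\left(W \right)} = W^{2} \left(-2\right) = - 2 W^{2}$)
$a{\left(r \right)} = - 2 r$ ($a{\left(r \right)} = \frac{\left(-2\right) r^{2}}{r} = - 2 r$)
$\frac{1}{-1318 + a{\left(303 \right)}} = \frac{1}{-1318 - 606} = \frac{1}{-1924} = - \frac{1}{1924}$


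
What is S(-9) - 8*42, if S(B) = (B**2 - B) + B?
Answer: -255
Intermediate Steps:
S(B) = B**2
S(-9) - 8*42 = (-9)**2 - 8*42 = 81 - 336 = -255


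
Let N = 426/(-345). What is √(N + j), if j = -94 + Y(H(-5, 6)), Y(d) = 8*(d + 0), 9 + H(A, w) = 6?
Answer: 4*I*√98555/115 ≈ 10.919*I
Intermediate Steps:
H(A, w) = -3 (H(A, w) = -9 + 6 = -3)
N = -142/115 (N = 426*(-1/345) = -142/115 ≈ -1.2348)
Y(d) = 8*d
j = -118 (j = -94 + 8*(-3) = -94 - 24 = -118)
√(N + j) = √(-142/115 - 118) = √(-13712/115) = 4*I*√98555/115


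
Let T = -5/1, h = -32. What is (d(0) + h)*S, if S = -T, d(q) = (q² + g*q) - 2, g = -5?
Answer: -170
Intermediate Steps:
T = -5 (T = -5*1 = -5)
d(q) = -2 + q² - 5*q (d(q) = (q² - 5*q) - 2 = -2 + q² - 5*q)
S = 5 (S = -1*(-5) = 5)
(d(0) + h)*S = ((-2 + 0² - 5*0) - 32)*5 = ((-2 + 0 + 0) - 32)*5 = (-2 - 32)*5 = -34*5 = -170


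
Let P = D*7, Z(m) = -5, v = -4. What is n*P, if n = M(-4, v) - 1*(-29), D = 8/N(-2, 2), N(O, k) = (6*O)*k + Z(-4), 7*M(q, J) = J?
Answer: -1592/29 ≈ -54.897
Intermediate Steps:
M(q, J) = J/7
N(O, k) = -5 + 6*O*k (N(O, k) = (6*O)*k - 5 = 6*O*k - 5 = -5 + 6*O*k)
D = -8/29 (D = 8/(-5 + 6*(-2)*2) = 8/(-5 - 24) = 8/(-29) = 8*(-1/29) = -8/29 ≈ -0.27586)
P = -56/29 (P = -8/29*7 = -56/29 ≈ -1.9310)
n = 199/7 (n = (⅐)*(-4) - 1*(-29) = -4/7 + 29 = 199/7 ≈ 28.429)
n*P = (199/7)*(-56/29) = -1592/29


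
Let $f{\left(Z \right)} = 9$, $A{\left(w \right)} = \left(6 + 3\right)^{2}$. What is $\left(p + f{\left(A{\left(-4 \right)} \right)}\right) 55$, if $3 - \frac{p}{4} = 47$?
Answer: $-9185$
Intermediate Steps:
$A{\left(w \right)} = 81$ ($A{\left(w \right)} = 9^{2} = 81$)
$p = -176$ ($p = 12 - 188 = -176$)
$\left(p + f{\left(A{\left(-4 \right)} \right)}\right) 55 = \left(-176 + 9\right) 55 = \left(-167\right) 55 = -9185$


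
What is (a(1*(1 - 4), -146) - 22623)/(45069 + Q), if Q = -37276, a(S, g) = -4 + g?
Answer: -22773/7793 ≈ -2.9222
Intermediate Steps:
(a(1*(1 - 4), -146) - 22623)/(45069 + Q) = ((-4 - 146) - 22623)/(45069 - 37276) = (-150 - 22623)/7793 = -22773*1/7793 = -22773/7793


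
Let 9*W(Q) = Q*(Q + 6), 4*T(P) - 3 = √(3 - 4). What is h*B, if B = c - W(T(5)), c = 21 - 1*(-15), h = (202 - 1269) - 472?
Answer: -54549 + 2565*I/8 ≈ -54549.0 + 320.63*I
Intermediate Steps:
T(P) = ¾ + I/4 (T(P) = ¾ + √(3 - 4)/4 = ¾ + √(-1)/4 = ¾ + I/4)
h = -1539 (h = -1067 - 472 = -1539)
W(Q) = Q*(6 + Q)/9 (W(Q) = (Q*(Q + 6))/9 = (Q*(6 + Q))/9 = Q*(6 + Q)/9)
c = 36 (c = 21 + 15 = 36)
B = 36 - (¾ + I/4)*(27/4 + I/4)/9 (B = 36 - (¾ + I/4)*(6 + (¾ + I/4))/9 = 36 - (¾ + I/4)*(27/4 + I/4)/9 ≈ 35.444 - 0.20833*I)
h*B = -1539*(319/9 - 5*I/24) = -54549 + 2565*I/8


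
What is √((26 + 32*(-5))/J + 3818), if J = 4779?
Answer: 2*√269129798/531 ≈ 61.790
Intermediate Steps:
√((26 + 32*(-5))/J + 3818) = √((26 + 32*(-5))/4779 + 3818) = √((26 - 160)*(1/4779) + 3818) = √(-134*1/4779 + 3818) = √(-134/4779 + 3818) = √(18246088/4779) = 2*√269129798/531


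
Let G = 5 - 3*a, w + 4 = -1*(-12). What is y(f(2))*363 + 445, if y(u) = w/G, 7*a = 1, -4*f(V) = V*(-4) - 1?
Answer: 4321/4 ≈ 1080.3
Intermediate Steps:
w = 8 (w = -4 - 1*(-12) = -4 + 12 = 8)
f(V) = 1/4 + V (f(V) = -(V*(-4) - 1)/4 = -(-4*V - 1)/4 = -(-1 - 4*V)/4 = 1/4 + V)
a = 1/7 (a = (1/7)*1 = 1/7 ≈ 0.14286)
G = 32/7 (G = 5 - 3*1/7 = 5 - 3/7 = 32/7 ≈ 4.5714)
y(u) = 7/4 (y(u) = 8/(32/7) = 8*(7/32) = 7/4)
y(f(2))*363 + 445 = (7/4)*363 + 445 = 2541/4 + 445 = 4321/4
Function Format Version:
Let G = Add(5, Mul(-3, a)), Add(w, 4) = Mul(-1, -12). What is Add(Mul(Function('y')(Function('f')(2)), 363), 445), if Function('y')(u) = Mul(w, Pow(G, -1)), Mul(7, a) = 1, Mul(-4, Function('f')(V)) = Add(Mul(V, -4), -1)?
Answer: Rational(4321, 4) ≈ 1080.3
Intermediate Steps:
w = 8 (w = Add(-4, Mul(-1, -12)) = Add(-4, 12) = 8)
Function('f')(V) = Add(Rational(1, 4), V) (Function('f')(V) = Mul(Rational(-1, 4), Add(Mul(V, -4), -1)) = Mul(Rational(-1, 4), Add(Mul(-4, V), -1)) = Mul(Rational(-1, 4), Add(-1, Mul(-4, V))) = Add(Rational(1, 4), V))
a = Rational(1, 7) (a = Mul(Rational(1, 7), 1) = Rational(1, 7) ≈ 0.14286)
G = Rational(32, 7) (G = Add(5, Mul(-3, Rational(1, 7))) = Add(5, Rational(-3, 7)) = Rational(32, 7) ≈ 4.5714)
Function('y')(u) = Rational(7, 4) (Function('y')(u) = Mul(8, Pow(Rational(32, 7), -1)) = Mul(8, Rational(7, 32)) = Rational(7, 4))
Add(Mul(Function('y')(Function('f')(2)), 363), 445) = Add(Mul(Rational(7, 4), 363), 445) = Add(Rational(2541, 4), 445) = Rational(4321, 4)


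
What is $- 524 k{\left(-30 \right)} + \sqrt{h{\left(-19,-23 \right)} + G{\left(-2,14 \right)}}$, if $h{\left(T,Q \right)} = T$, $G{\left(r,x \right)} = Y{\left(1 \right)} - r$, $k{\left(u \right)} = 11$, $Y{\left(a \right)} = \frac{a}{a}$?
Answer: $-5764 + 4 i \approx -5764.0 + 4.0 i$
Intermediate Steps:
$Y{\left(a \right)} = 1$
$G{\left(r,x \right)} = 1 - r$
$- 524 k{\left(-30 \right)} + \sqrt{h{\left(-19,-23 \right)} + G{\left(-2,14 \right)}} = \left(-524\right) 11 + \sqrt{-19 + \left(1 - -2\right)} = -5764 + \sqrt{-19 + \left(1 + 2\right)} = -5764 + \sqrt{-19 + 3} = -5764 + \sqrt{-16} = -5764 + 4 i$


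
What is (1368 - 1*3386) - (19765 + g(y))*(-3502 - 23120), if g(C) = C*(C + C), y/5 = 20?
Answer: 1058621812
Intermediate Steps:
y = 100 (y = 5*20 = 100)
g(C) = 2*C² (g(C) = C*(2*C) = 2*C²)
(1368 - 1*3386) - (19765 + g(y))*(-3502 - 23120) = (1368 - 1*3386) - (19765 + 2*100²)*(-3502 - 23120) = (1368 - 3386) - (19765 + 2*10000)*(-26622) = -2018 - (19765 + 20000)*(-26622) = -2018 - 39765*(-26622) = -2018 - 1*(-1058623830) = -2018 + 1058623830 = 1058621812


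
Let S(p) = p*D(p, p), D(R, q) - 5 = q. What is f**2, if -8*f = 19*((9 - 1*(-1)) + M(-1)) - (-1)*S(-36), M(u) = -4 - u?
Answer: 1560001/64 ≈ 24375.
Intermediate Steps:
D(R, q) = 5 + q
S(p) = p*(5 + p)
f = -1249/8 (f = -(19*((9 - 1*(-1)) + (-4 - 1*(-1))) - (-1)*(-36*(5 - 36)))/8 = -(19*((9 + 1) + (-4 + 1)) - (-1)*(-36*(-31)))/8 = -(19*(10 - 3) - (-1)*1116)/8 = -(19*7 - 1*(-1116))/8 = -(133 + 1116)/8 = -1/8*1249 = -1249/8 ≈ -156.13)
f**2 = (-1249/8)**2 = 1560001/64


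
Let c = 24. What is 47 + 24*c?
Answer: 623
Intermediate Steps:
47 + 24*c = 47 + 24*24 = 47 + 576 = 623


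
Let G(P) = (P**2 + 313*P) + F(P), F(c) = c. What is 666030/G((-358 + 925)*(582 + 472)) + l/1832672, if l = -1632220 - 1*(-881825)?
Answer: -11172546715134515/27286571394095328 ≈ -0.40945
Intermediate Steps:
l = -750395 (l = -1632220 + 881825 = -750395)
G(P) = P**2 + 314*P (G(P) = (P**2 + 313*P) + P = P**2 + 314*P)
666030/G((-358 + 925)*(582 + 472)) + l/1832672 = 666030/((((-358 + 925)*(582 + 472))*(314 + (-358 + 925)*(582 + 472)))) - 750395/1832672 = 666030/(((567*1054)*(314 + 567*1054))) - 750395*1/1832672 = 666030/((597618*(314 + 597618))) - 750395/1832672 = 666030/((597618*597932)) - 750395/1832672 = 666030/357334925976 - 750395/1832672 = 666030*(1/357334925976) - 750395/1832672 = 111005/59555820996 - 750395/1832672 = -11172546715134515/27286571394095328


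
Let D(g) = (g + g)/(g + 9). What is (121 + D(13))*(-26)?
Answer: -34944/11 ≈ -3176.7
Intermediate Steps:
D(g) = 2*g/(9 + g) (D(g) = (2*g)/(9 + g) = 2*g/(9 + g))
(121 + D(13))*(-26) = (121 + 2*13/(9 + 13))*(-26) = (121 + 2*13/22)*(-26) = (121 + 2*13*(1/22))*(-26) = (121 + 13/11)*(-26) = (1344/11)*(-26) = -34944/11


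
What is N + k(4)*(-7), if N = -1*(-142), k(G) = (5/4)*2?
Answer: 249/2 ≈ 124.50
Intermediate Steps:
k(G) = 5/2 (k(G) = (5*(¼))*2 = (5/4)*2 = 5/2)
N = 142
N + k(4)*(-7) = 142 + (5/2)*(-7) = 142 - 35/2 = 249/2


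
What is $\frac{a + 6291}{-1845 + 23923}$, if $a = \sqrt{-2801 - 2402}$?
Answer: $\frac{6291}{22078} + \frac{11 i \sqrt{43}}{22078} \approx 0.28494 + 0.0032671 i$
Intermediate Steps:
$a = 11 i \sqrt{43}$ ($a = \sqrt{-5203} = 11 i \sqrt{43} \approx 72.132 i$)
$\frac{a + 6291}{-1845 + 23923} = \frac{11 i \sqrt{43} + 6291}{-1845 + 23923} = \frac{6291 + 11 i \sqrt{43}}{22078} = \left(6291 + 11 i \sqrt{43}\right) \frac{1}{22078} = \frac{6291}{22078} + \frac{11 i \sqrt{43}}{22078}$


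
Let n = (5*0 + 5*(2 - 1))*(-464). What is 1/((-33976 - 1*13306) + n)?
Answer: -1/49602 ≈ -2.0160e-5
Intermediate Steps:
n = -2320 (n = (0 + 5*1)*(-464) = (0 + 5)*(-464) = 5*(-464) = -2320)
1/((-33976 - 1*13306) + n) = 1/((-33976 - 1*13306) - 2320) = 1/((-33976 - 13306) - 2320) = 1/(-47282 - 2320) = 1/(-49602) = -1/49602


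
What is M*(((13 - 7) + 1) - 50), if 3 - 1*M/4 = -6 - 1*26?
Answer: -6020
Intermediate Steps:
M = 140 (M = 12 - 4*(-6 - 1*26) = 12 - 4*(-6 - 26) = 12 - 4*(-32) = 12 + 128 = 140)
M*(((13 - 7) + 1) - 50) = 140*(((13 - 7) + 1) - 50) = 140*((6 + 1) - 50) = 140*(7 - 50) = 140*(-43) = -6020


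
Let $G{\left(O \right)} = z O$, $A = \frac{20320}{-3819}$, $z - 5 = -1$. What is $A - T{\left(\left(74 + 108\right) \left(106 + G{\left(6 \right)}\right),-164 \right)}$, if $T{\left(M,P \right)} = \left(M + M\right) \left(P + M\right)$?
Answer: $- \frac{4246081540000}{3819} \approx -1.1118 \cdot 10^{9}$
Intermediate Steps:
$z = 4$ ($z = 5 - 1 = 4$)
$A = - \frac{20320}{3819}$ ($A = 20320 \left(- \frac{1}{3819}\right) = - \frac{20320}{3819} \approx -5.3208$)
$G{\left(O \right)} = 4 O$
$T{\left(M,P \right)} = 2 M \left(M + P\right)$
$A - T{\left(\left(74 + 108\right) \left(106 + G{\left(6 \right)}\right),-164 \right)} = - \frac{20320}{3819} - 2 \left(74 + 108\right) \left(106 + 4 \cdot 6\right) \left(\left(74 + 108\right) \left(106 + 4 \cdot 6\right) - 164\right) = - \frac{20320}{3819} - 2 \cdot 182 \left(106 + 24\right) \left(182 \left(106 + 24\right) - 164\right) = - \frac{20320}{3819} - 2 \cdot 182 \cdot 130 \left(182 \cdot 130 - 164\right) = - \frac{20320}{3819} - 2 \cdot 23660 \left(23660 - 164\right) = - \frac{20320}{3819} - 2 \cdot 23660 \cdot 23496 = - \frac{20320}{3819} - 1111830720 = - \frac{4246081540000}{3819}$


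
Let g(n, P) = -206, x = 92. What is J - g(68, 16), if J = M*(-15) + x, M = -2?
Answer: 328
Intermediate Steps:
J = 122 (J = -2*(-15) + 92 = 30 + 92 = 122)
J - g(68, 16) = 122 - 1*(-206) = 122 + 206 = 328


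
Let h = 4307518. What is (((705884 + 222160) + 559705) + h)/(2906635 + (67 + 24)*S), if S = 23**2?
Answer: 5795267/2954774 ≈ 1.9613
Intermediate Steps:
S = 529
(((705884 + 222160) + 559705) + h)/(2906635 + (67 + 24)*S) = (((705884 + 222160) + 559705) + 4307518)/(2906635 + (67 + 24)*529) = ((928044 + 559705) + 4307518)/(2906635 + 91*529) = (1487749 + 4307518)/(2906635 + 48139) = 5795267/2954774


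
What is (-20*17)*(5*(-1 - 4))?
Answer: 8500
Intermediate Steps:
(-20*17)*(5*(-1 - 4)) = -1700*(-5) = -340*(-25) = 8500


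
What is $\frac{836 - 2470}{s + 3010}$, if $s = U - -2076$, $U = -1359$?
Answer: $- \frac{1634}{3727} \approx -0.43842$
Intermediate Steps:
$s = 717$ ($s = -1359 - -2076 = -1359 + 2076 = 717$)
$\frac{836 - 2470}{s + 3010} = \frac{836 - 2470}{717 + 3010} = - \frac{1634}{3727}$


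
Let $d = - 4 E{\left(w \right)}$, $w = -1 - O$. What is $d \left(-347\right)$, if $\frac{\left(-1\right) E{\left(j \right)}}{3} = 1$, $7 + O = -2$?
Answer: $-4164$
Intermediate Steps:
$O = -9$ ($O = -7 - 2 = -9$)
$w = 8$ ($w = -1 - -9 = -1 + 9 = 8$)
$E{\left(j \right)} = -3$ ($E{\left(j \right)} = \left(-3\right) 1 = -3$)
$d = 12$ ($d = \left(-4\right) \left(-3\right) = 12$)
$d \left(-347\right) = 12 \left(-347\right) = -4164$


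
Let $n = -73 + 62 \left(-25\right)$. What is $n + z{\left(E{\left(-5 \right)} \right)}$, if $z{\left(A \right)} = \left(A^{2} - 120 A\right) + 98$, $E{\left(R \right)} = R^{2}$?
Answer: $-3900$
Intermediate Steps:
$z{\left(A \right)} = 98 + A^{2} - 120 A$
$n = -1623$ ($n = -73 - 1550 = -1623$)
$n + z{\left(E{\left(-5 \right)} \right)} = -1623 + \left(98 + \left(\left(-5\right)^{2}\right)^{2} - 120 \left(-5\right)^{2}\right) = -1623 + \left(98 + 25^{2} - 3000\right) = -1623 + \left(98 + 625 - 3000\right) = -1623 - 2277 = -3900$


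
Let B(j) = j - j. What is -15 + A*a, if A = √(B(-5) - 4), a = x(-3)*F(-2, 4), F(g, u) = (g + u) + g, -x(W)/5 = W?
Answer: -15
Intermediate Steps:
x(W) = -5*W
F(g, u) = u + 2*g
B(j) = 0
a = 0 (a = (-5*(-3))*(4 + 2*(-2)) = 15*(4 - 4) = 15*0 = 0)
A = 2*I (A = √(0 - 4) = √(-4) = 2*I ≈ 2.0*I)
-15 + A*a = -15 + (2*I)*0 = -15 + 0 = -15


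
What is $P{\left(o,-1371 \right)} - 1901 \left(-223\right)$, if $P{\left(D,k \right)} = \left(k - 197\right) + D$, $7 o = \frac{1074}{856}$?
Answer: $\frac{1265376117}{2996} \approx 4.2236 \cdot 10^{5}$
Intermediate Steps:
$o = \frac{537}{2996}$ ($o = \frac{1074 \cdot \frac{1}{856}}{7} = \frac{1}{7} \cdot \frac{537}{428} = \frac{537}{2996} \approx 0.17924$)
$P{\left(D,k \right)} = -197 + D + k$ ($P{\left(D,k \right)} = \left(-197 + k\right) + D = -197 + D + k$)
$P{\left(o,-1371 \right)} - 1901 \left(-223\right) = \left(-197 + \frac{537}{2996} - 1371\right) - 1901 \left(-223\right) = - \frac{4697191}{2996} - -423923 = - \frac{4697191}{2996} + 423923 = \frac{1265376117}{2996}$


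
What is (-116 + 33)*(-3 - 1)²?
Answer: -1328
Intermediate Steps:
(-116 + 33)*(-3 - 1)² = -83*(-4)² = -83*16 = -1328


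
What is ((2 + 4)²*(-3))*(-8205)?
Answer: 886140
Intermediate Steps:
((2 + 4)²*(-3))*(-8205) = (6²*(-3))*(-8205) = (36*(-3))*(-8205) = -108*(-8205) = 886140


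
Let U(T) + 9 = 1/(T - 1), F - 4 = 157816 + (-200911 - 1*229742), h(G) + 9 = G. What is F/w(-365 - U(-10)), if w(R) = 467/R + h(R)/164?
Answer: 963463357890/12490979 ≈ 77133.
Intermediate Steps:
h(G) = -9 + G
F = -272833 (F = 4 + (157816 + (-200911 - 1*229742)) = 4 + (157816 + (-200911 - 229742)) = 4 + (157816 - 430653) = 4 - 272837 = -272833)
U(T) = -9 + 1/(-1 + T) (U(T) = -9 + 1/(T - 1) = -9 + 1/(-1 + T))
w(R) = -9/164 + 467/R + R/164 (w(R) = 467/R + (-9 + R)/164 = 467/R + (-9 + R)*(1/164) = 467/R + (-9/164 + R/164) = -9/164 + 467/R + R/164)
F/w(-365 - U(-10)) = -272833*164*(-365 - (10 - 9*(-10))/(-1 - 10))/(76588 + (-365 - (10 - 9*(-10))/(-1 - 10))*(-9 + (-365 - (10 - 9*(-10))/(-1 - 10)))) = -272833*164*(-365 - (10 + 90)/(-11))/(76588 + (-365 - (10 + 90)/(-11))*(-9 + (-365 - (10 + 90)/(-11)))) = -272833*164*(-365 - (-1)*100/11)/(76588 + (-365 - (-1)*100/11)*(-9 + (-365 - (-1)*100/11))) = -272833*164*(-365 - 1*(-100/11))/(76588 + (-365 - 1*(-100/11))*(-9 + (-365 - 1*(-100/11)))) = -272833*164*(-365 + 100/11)/(76588 + (-365 + 100/11)*(-9 + (-365 + 100/11))) = -272833*(-642060/(11*(76588 - 3915*(-9 - 3915/11)/11))) = -272833*(-642060/(11*(76588 - 3915/11*(-4014/11)))) = -272833*(-642060/(11*(76588 + 15714810/121))) = -272833/((1/164)*(-11/3915)*(24981958/121)) = -272833/(-12490979/3531330) = -272833*(-3531330/12490979) = 963463357890/12490979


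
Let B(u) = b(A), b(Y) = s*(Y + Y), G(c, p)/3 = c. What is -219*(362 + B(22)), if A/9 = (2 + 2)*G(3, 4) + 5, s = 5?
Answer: -887388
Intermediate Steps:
G(c, p) = 3*c
A = 369 (A = 9*((2 + 2)*(3*3) + 5) = 9*(4*9 + 5) = 9*(36 + 5) = 9*41 = 369)
b(Y) = 10*Y (b(Y) = 5*(Y + Y) = 5*(2*Y) = 10*Y)
B(u) = 3690 (B(u) = 10*369 = 3690)
-219*(362 + B(22)) = -219*(362 + 3690) = -219*4052 = -887388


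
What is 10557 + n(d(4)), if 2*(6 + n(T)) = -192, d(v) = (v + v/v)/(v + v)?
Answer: 10455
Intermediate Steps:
d(v) = (1 + v)/(2*v) (d(v) = (v + 1)/((2*v)) = (1 + v)*(1/(2*v)) = (1 + v)/(2*v))
n(T) = -102 (n(T) = -6 + (1/2)*(-192) = -6 - 96 = -102)
10557 + n(d(4)) = 10557 - 102 = 10455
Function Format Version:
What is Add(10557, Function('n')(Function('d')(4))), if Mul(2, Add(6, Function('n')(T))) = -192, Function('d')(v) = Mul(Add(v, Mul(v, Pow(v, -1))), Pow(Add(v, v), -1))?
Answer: 10455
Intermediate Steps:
Function('d')(v) = Mul(Rational(1, 2), Pow(v, -1), Add(1, v)) (Function('d')(v) = Mul(Add(v, 1), Pow(Mul(2, v), -1)) = Mul(Add(1, v), Mul(Rational(1, 2), Pow(v, -1))) = Mul(Rational(1, 2), Pow(v, -1), Add(1, v)))
Function('n')(T) = -102 (Function('n')(T) = Add(-6, Mul(Rational(1, 2), -192)) = Add(-6, -96) = -102)
Add(10557, Function('n')(Function('d')(4))) = Add(10557, -102) = 10455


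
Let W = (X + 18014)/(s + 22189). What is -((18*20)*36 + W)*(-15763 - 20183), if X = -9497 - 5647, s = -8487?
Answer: 3191659538670/6851 ≈ 4.6587e+8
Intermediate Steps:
X = -15144
W = 1435/6851 (W = (-15144 + 18014)/(-8487 + 22189) = 2870/13702 = 2870*(1/13702) = 1435/6851 ≈ 0.20946)
-((18*20)*36 + W)*(-15763 - 20183) = -((18*20)*36 + 1435/6851)*(-15763 - 20183) = -(360*36 + 1435/6851)*(-35946) = -(12960 + 1435/6851)*(-35946) = -88790395*(-35946)/6851 = -1*(-3191659538670/6851) = 3191659538670/6851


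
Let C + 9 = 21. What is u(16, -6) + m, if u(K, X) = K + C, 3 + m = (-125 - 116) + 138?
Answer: -78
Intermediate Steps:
C = 12 (C = -9 + 21 = 12)
m = -106 (m = -3 + ((-125 - 116) + 138) = -3 + (-241 + 138) = -3 - 103 = -106)
u(K, X) = 12 + K (u(K, X) = K + 12 = 12 + K)
u(16, -6) + m = (12 + 16) - 106 = 28 - 106 = -78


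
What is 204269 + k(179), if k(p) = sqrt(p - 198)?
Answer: 204269 + I*sqrt(19) ≈ 2.0427e+5 + 4.3589*I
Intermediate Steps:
k(p) = sqrt(-198 + p)
204269 + k(179) = 204269 + sqrt(-198 + 179) = 204269 + sqrt(-19) = 204269 + I*sqrt(19)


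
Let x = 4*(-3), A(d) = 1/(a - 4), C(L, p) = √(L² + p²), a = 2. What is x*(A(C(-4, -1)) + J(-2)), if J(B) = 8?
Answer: -90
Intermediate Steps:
A(d) = -½ (A(d) = 1/(2 - 4) = 1/(-2) = -½)
x = -12
x*(A(C(-4, -1)) + J(-2)) = -12*(-½ + 8) = -12*15/2 = -90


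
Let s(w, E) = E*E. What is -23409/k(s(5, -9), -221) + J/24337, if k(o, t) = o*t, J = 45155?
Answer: 1000744/316381 ≈ 3.1631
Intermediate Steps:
s(w, E) = E²
-23409/k(s(5, -9), -221) + J/24337 = -23409/((-9)²*(-221)) + 45155/24337 = -23409/(81*(-221)) + 45155*(1/24337) = -23409/(-17901) + 45155/24337 = -23409*(-1/17901) + 45155/24337 = 17/13 + 45155/24337 = 1000744/316381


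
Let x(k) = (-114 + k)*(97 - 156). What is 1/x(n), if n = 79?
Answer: 1/2065 ≈ 0.00048426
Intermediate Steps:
x(k) = 6726 - 59*k (x(k) = (-114 + k)*(-59) = 6726 - 59*k)
1/x(n) = 1/(6726 - 59*79) = 1/(6726 - 4661) = 1/2065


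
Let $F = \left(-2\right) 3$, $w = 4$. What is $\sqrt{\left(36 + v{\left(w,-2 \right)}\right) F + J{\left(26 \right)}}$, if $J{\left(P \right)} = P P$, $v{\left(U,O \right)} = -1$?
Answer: $\sqrt{466} \approx 21.587$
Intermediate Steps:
$F = -6$
$J{\left(P \right)} = P^{2}$
$\sqrt{\left(36 + v{\left(w,-2 \right)}\right) F + J{\left(26 \right)}} = \sqrt{\left(36 - 1\right) \left(-6\right) + 26^{2}} = \sqrt{35 \left(-6\right) + 676} = \sqrt{-210 + 676} = \sqrt{466}$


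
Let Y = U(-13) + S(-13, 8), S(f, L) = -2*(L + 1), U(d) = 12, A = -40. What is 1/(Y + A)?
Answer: -1/46 ≈ -0.021739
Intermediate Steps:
S(f, L) = -2 - 2*L (S(f, L) = -2*(1 + L) = -2 - 2*L)
Y = -6 (Y = 12 + (-2 - 2*8) = 12 + (-2 - 16) = 12 - 18 = -6)
1/(Y + A) = 1/(-6 - 40) = 1/(-46) = -1/46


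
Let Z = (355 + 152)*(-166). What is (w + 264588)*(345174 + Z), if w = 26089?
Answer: 75870185124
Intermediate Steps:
Z = -84162 (Z = 507*(-166) = -84162)
(w + 264588)*(345174 + Z) = (26089 + 264588)*(345174 - 84162) = 290677*261012 = 75870185124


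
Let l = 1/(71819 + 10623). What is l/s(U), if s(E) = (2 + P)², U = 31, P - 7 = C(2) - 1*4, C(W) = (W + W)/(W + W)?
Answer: 1/2967912 ≈ 3.3694e-7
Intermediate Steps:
C(W) = 1 (C(W) = (2*W)/((2*W)) = (2*W)*(1/(2*W)) = 1)
P = 4 (P = 7 + (1 - 1*4) = 7 + (1 - 4) = 7 - 3 = 4)
s(E) = 36 (s(E) = (2 + 4)² = 6² = 36)
l = 1/82442 ≈ 1.2130e-5
l/s(U) = (1/82442)/36 = (1/82442)*(1/36) = 1/2967912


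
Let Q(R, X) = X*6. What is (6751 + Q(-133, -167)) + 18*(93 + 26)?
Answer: 7891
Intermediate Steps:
Q(R, X) = 6*X
(6751 + Q(-133, -167)) + 18*(93 + 26) = (6751 + 6*(-167)) + 18*(93 + 26) = (6751 - 1002) + 18*119 = 5749 + 2142 = 7891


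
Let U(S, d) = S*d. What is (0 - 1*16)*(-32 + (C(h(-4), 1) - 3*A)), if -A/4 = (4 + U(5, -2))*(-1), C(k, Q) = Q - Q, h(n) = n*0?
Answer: -640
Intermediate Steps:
h(n) = 0
C(k, Q) = 0
A = -24 (A = -4*(4 + 5*(-2))*(-1) = -4*(4 - 10)*(-1) = -(-24)*(-1) = -4*6 = -24)
(0 - 1*16)*(-32 + (C(h(-4), 1) - 3*A)) = (0 - 1*16)*(-32 + (0 - 3*(-24))) = (0 - 16)*(-32 + (0 + 72)) = -16*(-32 + 72) = -16*40 = -640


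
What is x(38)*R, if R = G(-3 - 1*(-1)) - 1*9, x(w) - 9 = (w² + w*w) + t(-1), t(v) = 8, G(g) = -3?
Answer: -34860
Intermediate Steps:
x(w) = 17 + 2*w² (x(w) = 9 + ((w² + w*w) + 8) = 9 + ((w² + w²) + 8) = 9 + (2*w² + 8) = 9 + (8 + 2*w²) = 17 + 2*w²)
R = -12 (R = -3 - 1*9 = -3 - 9 = -12)
x(38)*R = (17 + 2*38²)*(-12) = (17 + 2*1444)*(-12) = (17 + 2888)*(-12) = 2905*(-12) = -34860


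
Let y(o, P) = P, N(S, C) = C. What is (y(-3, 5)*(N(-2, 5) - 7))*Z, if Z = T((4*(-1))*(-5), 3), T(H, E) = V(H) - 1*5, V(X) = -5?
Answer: 100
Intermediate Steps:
T(H, E) = -10 (T(H, E) = -5 - 1*5 = -5 - 5 = -10)
Z = -10
(y(-3, 5)*(N(-2, 5) - 7))*Z = (5*(5 - 7))*(-10) = (5*(-2))*(-10) = -10*(-10) = 100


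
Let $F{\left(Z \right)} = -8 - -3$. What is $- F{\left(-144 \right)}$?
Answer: $5$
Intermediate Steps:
$F{\left(Z \right)} = -5$ ($F{\left(Z \right)} = -8 + 3 = -5$)
$- F{\left(-144 \right)} = \left(-1\right) \left(-5\right) = 5$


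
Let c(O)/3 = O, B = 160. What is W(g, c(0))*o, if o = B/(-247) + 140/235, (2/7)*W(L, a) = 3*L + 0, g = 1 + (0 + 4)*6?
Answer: -158550/11609 ≈ -13.658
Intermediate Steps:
c(O) = 3*O
g = 25 (g = 1 + 4*6 = 1 + 24 = 25)
W(L, a) = 21*L/2 (W(L, a) = 7*(3*L + 0)/2 = 7*(3*L)/2 = 21*L/2)
o = -604/11609 (o = 160/(-247) + 140/235 = 160*(-1/247) + 140*(1/235) = -160/247 + 28/47 = -604/11609 ≈ -0.052029)
W(g, c(0))*o = ((21/2)*25)*(-604/11609) = (525/2)*(-604/11609) = -158550/11609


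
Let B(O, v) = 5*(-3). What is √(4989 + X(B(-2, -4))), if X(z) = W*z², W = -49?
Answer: 2*I*√1509 ≈ 77.692*I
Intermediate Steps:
B(O, v) = -15
X(z) = -49*z²
√(4989 + X(B(-2, -4))) = √(4989 - 49*(-15)²) = √(4989 - 49*225) = √(4989 - 11025) = √(-6036) = 2*I*√1509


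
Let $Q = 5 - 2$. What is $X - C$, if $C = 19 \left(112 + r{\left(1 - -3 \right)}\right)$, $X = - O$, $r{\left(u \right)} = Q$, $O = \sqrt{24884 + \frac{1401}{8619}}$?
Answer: $-2185 - \frac{\sqrt{1215367383}}{221} \approx -2342.7$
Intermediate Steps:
$O = \frac{\sqrt{1215367383}}{221}$ ($O = \sqrt{24884 + 1401 \cdot \frac{1}{8619}} = \sqrt{24884 + \frac{467}{2873}} = \sqrt{\frac{71492199}{2873}} = \frac{\sqrt{1215367383}}{221} \approx 157.75$)
$Q = 3$ ($Q = 5 - 2 = 3$)
$r{\left(u \right)} = 3$
$X = - \frac{\sqrt{1215367383}}{221} \approx -157.75$
$C = 2185$ ($C = 19 \left(112 + 3\right) = 19 \cdot 115 = 2185$)
$X - C = - \frac{\sqrt{1215367383}}{221} - 2185 = -2185 - \frac{\sqrt{1215367383}}{221}$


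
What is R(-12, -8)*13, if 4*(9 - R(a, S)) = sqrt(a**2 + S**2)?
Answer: 117 - 13*sqrt(13) ≈ 70.128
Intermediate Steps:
R(a, S) = 9 - sqrt(S**2 + a**2)/4 (R(a, S) = 9 - sqrt(a**2 + S**2)/4 = 9 - sqrt(S**2 + a**2)/4)
R(-12, -8)*13 = (9 - sqrt((-8)**2 + (-12)**2)/4)*13 = (9 - sqrt(64 + 144)/4)*13 = (9 - sqrt(13))*13 = 117 - 13*sqrt(13)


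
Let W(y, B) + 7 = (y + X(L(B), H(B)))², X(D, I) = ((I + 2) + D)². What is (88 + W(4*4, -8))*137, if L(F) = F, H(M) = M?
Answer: 6168425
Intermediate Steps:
X(D, I) = (2 + D + I)² (X(D, I) = ((2 + I) + D)² = (2 + D + I)²)
W(y, B) = -7 + (y + (2 + 2*B)²)² (W(y, B) = -7 + (y + (2 + B + B)²)² = -7 + (y + (2 + 2*B)²)²)
(88 + W(4*4, -8))*137 = (88 + (-7 + (4*4 + 4*(1 - 8)²)²))*137 = (88 + (-7 + (16 + 4*(-7)²)²))*137 = (88 + (-7 + (16 + 4*49)²))*137 = (88 + (-7 + (16 + 196)²))*137 = (88 + (-7 + 212²))*137 = (88 + (-7 + 44944))*137 = (88 + 44937)*137 = 45025*137 = 6168425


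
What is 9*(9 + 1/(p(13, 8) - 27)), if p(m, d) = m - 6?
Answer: 1611/20 ≈ 80.550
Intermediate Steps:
p(m, d) = -6 + m
9*(9 + 1/(p(13, 8) - 27)) = 9*(9 + 1/((-6 + 13) - 27)) = 9*(9 + 1/(7 - 27)) = 9*(9 + 1/(-20)) = 9*(9 - 1/20) = 9*(179/20) = 1611/20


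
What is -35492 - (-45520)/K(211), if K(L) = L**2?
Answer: -1580093812/44521 ≈ -35491.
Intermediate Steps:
-35492 - (-45520)/K(211) = -35492 - (-45520)/(211**2) = -35492 - (-45520)/44521 = -35492 - 1*(-45520/44521) = -35492 + 45520/44521 = -1580093812/44521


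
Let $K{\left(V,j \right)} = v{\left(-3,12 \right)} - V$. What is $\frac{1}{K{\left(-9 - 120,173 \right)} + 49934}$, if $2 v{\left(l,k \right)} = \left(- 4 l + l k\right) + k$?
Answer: $\frac{1}{50057} \approx 1.9977 \cdot 10^{-5}$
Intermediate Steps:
$v{\left(l,k \right)} = \frac{k}{2} - 2 l + \frac{k l}{2}$ ($v{\left(l,k \right)} = \frac{\left(- 4 l + l k\right) + k}{2} = \frac{\left(- 4 l + k l\right) + k}{2} = \frac{k - 4 l + k l}{2} = \frac{k}{2} - 2 l + \frac{k l}{2}$)
$K{\left(V,j \right)} = -6 - V$ ($K{\left(V,j \right)} = \left(\frac{1}{2} \cdot 12 - -6 + \frac{1}{2} \cdot 12 \left(-3\right)\right) - V = \left(6 + 6 - 18\right) - V = -6 - V$)
$\frac{1}{K{\left(-9 - 120,173 \right)} + 49934} = \frac{1}{\left(-6 - \left(-9 - 120\right)\right) + 49934} = \frac{1}{\left(-6 - -129\right) + 49934} = \frac{1}{\left(-6 + 129\right) + 49934} = \frac{1}{123 + 49934} = \frac{1}{50057}$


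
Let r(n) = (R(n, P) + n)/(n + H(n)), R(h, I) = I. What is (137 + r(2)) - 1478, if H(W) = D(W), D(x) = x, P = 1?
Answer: -5361/4 ≈ -1340.3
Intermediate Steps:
H(W) = W
r(n) = (1 + n)/(2*n) (r(n) = (1 + n)/(n + n) = (1 + n)/((2*n)) = (1 + n)*(1/(2*n)) = (1 + n)/(2*n))
(137 + r(2)) - 1478 = (137 + (½)*(1 + 2)/2) - 1478 = (137 + (½)*(½)*3) - 1478 = (137 + ¾) - 1478 = 551/4 - 1478 = -5361/4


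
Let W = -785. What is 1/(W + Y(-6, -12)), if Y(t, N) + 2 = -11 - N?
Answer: -1/786 ≈ -0.0012723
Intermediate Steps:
Y(t, N) = -13 - N (Y(t, N) = -2 + (-11 - N) = -13 - N)
1/(W + Y(-6, -12)) = 1/(-785 + (-13 - 1*(-12))) = 1/(-785 + (-13 + 12)) = 1/(-785 - 1) = 1/(-786) = -1/786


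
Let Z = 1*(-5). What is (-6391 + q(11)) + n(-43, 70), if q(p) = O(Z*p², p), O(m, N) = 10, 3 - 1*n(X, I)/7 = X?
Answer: -6059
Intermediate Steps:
Z = -5
n(X, I) = 21 - 7*X
q(p) = 10
(-6391 + q(11)) + n(-43, 70) = (-6391 + 10) + (21 - 7*(-43)) = -6381 + (21 + 301) = -6381 + 322 = -6059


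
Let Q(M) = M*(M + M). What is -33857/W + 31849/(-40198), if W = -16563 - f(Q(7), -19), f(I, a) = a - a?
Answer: 833468699/665799474 ≈ 1.2518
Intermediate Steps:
Q(M) = 2*M² (Q(M) = M*(2*M) = 2*M²)
f(I, a) = 0
W = -16563 (W = -16563 - 1*0 = -16563 + 0 = -16563)
-33857/W + 31849/(-40198) = -33857/(-16563) + 31849/(-40198) = -33857*(-1/16563) + 31849*(-1/40198) = 33857/16563 - 31849/40198 = 833468699/665799474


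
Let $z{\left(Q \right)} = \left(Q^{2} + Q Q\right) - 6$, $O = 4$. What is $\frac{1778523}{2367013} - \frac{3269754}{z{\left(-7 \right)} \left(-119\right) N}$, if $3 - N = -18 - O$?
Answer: $\frac{4113165984951}{323925729050} \approx 12.698$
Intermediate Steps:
$z{\left(Q \right)} = -6 + 2 Q^{2}$ ($z{\left(Q \right)} = \left(Q^{2} + Q^{2}\right) - 6 = 2 Q^{2} - 6 = -6 + 2 Q^{2}$)
$N = 25$ ($N = 3 - \left(-18 - 4\right) = 3 - -22 = 3 + 22 = 25$)
$\frac{1778523}{2367013} - \frac{3269754}{z{\left(-7 \right)} \left(-119\right) N} = \frac{1778523}{2367013} - \frac{3269754}{\left(-6 + 2 \left(-7\right)^{2}\right) \left(-119\right) 25} = 1778523 \cdot \frac{1}{2367013} - \frac{3269754}{\left(-6 + 2 \cdot 49\right) \left(-119\right) 25} = \frac{1778523}{2367013} - \frac{3269754}{\left(-6 + 98\right) \left(-119\right) 25} = \frac{1778523}{2367013} - \frac{3269754}{92 \left(-119\right) 25} = \frac{1778523}{2367013} - \frac{3269754}{\left(-10948\right) 25} = \frac{1778523}{2367013} - \frac{3269754}{-273700} = \frac{1778523}{2367013} - - \frac{1634877}{136850} = \frac{1778523}{2367013} + \frac{1634877}{136850} = \frac{4113165984951}{323925729050}$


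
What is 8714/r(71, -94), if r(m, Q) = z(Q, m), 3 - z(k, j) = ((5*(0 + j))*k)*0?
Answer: 8714/3 ≈ 2904.7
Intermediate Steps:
z(k, j) = 3 (z(k, j) = 3 - (5*(0 + j))*k*0 = 3 - (5*j)*k*0 = 3 - 5*j*k*0 = 3 - 1*0 = 3 + 0 = 3)
r(m, Q) = 3
8714/r(71, -94) = 8714/3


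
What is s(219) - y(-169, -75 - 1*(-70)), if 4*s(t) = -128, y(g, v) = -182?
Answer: 150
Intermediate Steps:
s(t) = -32 (s(t) = (1/4)*(-128) = -32)
s(219) - y(-169, -75 - 1*(-70)) = -32 - 1*(-182) = -32 + 182 = 150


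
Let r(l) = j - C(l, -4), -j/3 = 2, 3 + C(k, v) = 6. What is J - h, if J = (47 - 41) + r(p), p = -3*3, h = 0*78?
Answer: -3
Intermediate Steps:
h = 0
C(k, v) = 3 (C(k, v) = -3 + 6 = 3)
j = -6 (j = -3*2 = -6)
p = -9
r(l) = -9 (r(l) = -6 - 1*3 = -6 - 3 = -9)
J = -3 (J = (47 - 41) - 9 = 6 - 9 = -3)
J - h = -3 - 1*0 = -3 + 0 = -3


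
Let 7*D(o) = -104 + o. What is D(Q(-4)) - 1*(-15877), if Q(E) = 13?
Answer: 15864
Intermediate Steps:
D(o) = -104/7 + o/7 (D(o) = (-104 + o)/7 = -104/7 + o/7)
D(Q(-4)) - 1*(-15877) = (-104/7 + (⅐)*13) - 1*(-15877) = (-104/7 + 13/7) + 15877 = -13 + 15877 = 15864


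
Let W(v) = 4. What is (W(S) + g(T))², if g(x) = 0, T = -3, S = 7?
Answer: 16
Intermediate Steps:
(W(S) + g(T))² = (4 + 0)² = 4² = 16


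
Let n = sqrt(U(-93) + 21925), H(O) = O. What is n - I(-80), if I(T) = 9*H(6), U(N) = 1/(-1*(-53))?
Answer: -54 + 27*sqrt(84482)/53 ≈ 94.071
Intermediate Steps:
U(N) = 1/53
I(T) = 54 (I(T) = 9*6 = 54)
n = 27*sqrt(84482)/53 (n = sqrt(1/53 + 21925) = sqrt(1162026/53) = 27*sqrt(84482)/53 ≈ 148.07)
n - I(-80) = 27*sqrt(84482)/53 - 1*54 = 27*sqrt(84482)/53 - 54 = -54 + 27*sqrt(84482)/53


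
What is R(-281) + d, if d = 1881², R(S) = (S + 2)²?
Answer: 3616002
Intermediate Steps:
R(S) = (2 + S)²
d = 3538161
R(-281) + d = (2 - 281)² + 3538161 = (-279)² + 3538161 = 77841 + 3538161 = 3616002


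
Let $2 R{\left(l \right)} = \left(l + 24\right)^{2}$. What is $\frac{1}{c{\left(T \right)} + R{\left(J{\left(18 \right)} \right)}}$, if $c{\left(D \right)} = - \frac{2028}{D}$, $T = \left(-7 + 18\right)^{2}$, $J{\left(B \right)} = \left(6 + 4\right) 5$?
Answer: $\frac{121}{329270} \approx 0.00036748$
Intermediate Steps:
$J{\left(B \right)} = 50$ ($J{\left(B \right)} = 10 \cdot 5 = 50$)
$T = 121$ ($T = 11^{2} = 121$)
$R{\left(l \right)} = \frac{\left(24 + l\right)^{2}}{2}$ ($R{\left(l \right)} = \frac{\left(l + 24\right)^{2}}{2} = \frac{\left(24 + l\right)^{2}}{2}$)
$\frac{1}{c{\left(T \right)} + R{\left(J{\left(18 \right)} \right)}} = \frac{1}{- \frac{2028}{121} + \frac{\left(24 + 50\right)^{2}}{2}} = \frac{1}{\left(-2028\right) \frac{1}{121} + \frac{74^{2}}{2}} = \frac{1}{- \frac{2028}{121} + \frac{1}{2} \cdot 5476} = \frac{1}{- \frac{2028}{121} + 2738} = \frac{1}{\frac{329270}{121}} = \frac{121}{329270}$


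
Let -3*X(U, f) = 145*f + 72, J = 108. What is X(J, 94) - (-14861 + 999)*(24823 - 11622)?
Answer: 548963084/3 ≈ 1.8299e+8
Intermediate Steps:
X(U, f) = -24 - 145*f/3 (X(U, f) = -(145*f + 72)/3 = -(72 + 145*f)/3 = -24 - 145*f/3)
X(J, 94) - (-14861 + 999)*(24823 - 11622) = (-24 - 145/3*94) - (-14861 + 999)*(24823 - 11622) = (-24 - 13630/3) - (-13862)*13201 = -13702/3 - 1*(-182992262) = -13702/3 + 182992262 = 548963084/3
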